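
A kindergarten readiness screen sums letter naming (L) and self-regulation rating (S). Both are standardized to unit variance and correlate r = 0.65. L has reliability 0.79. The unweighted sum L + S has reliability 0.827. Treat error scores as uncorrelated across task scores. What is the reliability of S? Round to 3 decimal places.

0.639

Var(L+S) = 2 + 2·0.65 = 3.300.
True-score variance = ρ_L + ρ_S + 2·0.65, so 0.827 = (0.79 + ρ_S + 1.30) / 3.300.
ρ_S = 0.827·3.300 − 0.79 − 1.30 = 0.639.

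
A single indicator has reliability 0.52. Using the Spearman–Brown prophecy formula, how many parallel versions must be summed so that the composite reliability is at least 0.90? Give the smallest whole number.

9

k ≥ ρ*(1−ρ₁)/(ρ₁(1−ρ*)) = 0.90·0.48 / (0.52·0.10) = 8.308.
Smallest integer k = 9.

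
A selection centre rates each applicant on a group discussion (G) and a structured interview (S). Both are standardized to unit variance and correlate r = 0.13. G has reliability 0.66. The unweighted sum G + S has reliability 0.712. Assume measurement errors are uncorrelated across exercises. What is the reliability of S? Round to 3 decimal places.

0.689

Var(G+S) = 2 + 2·0.13 = 2.260.
True-score variance = ρ_G + ρ_S + 2·0.13, so 0.712 = (0.66 + ρ_S + 0.26) / 2.260.
ρ_S = 0.712·2.260 − 0.66 − 0.26 = 0.689.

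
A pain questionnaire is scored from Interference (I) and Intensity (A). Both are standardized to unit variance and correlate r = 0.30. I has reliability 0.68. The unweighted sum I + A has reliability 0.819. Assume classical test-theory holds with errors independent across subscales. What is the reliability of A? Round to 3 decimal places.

Var(I+A) = 2 + 2·0.30 = 2.600.
True-score variance = ρ_I + ρ_A + 2·0.30, so 0.819 = (0.68 + ρ_A + 0.60) / 2.600.
ρ_A = 0.819·2.600 − 0.68 − 0.60 = 0.849.

0.849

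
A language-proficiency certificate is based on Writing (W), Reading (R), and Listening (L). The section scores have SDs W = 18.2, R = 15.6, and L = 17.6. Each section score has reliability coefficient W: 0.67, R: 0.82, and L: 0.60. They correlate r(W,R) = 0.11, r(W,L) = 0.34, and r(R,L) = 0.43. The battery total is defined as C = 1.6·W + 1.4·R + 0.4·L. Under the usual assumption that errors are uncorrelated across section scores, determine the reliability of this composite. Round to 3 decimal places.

0.784

Var(C) = 1.6²·18.2² + 1.4²·15.6² + 0.4²·17.6² + 2·[2.24·18.2·15.6·0.11 + 0.64·18.2·17.6·0.34 + 0.56·15.6·17.6·0.43] = 1374.52 + 411.547 = 1786.07.
Under uncorrelated errors the observed covariances equal the true-score covariances, so only the own-variance terms attenuate.
True-score variance = [1.6²·18.2²·0.67 + 1.4²·15.6²·0.82 + 0.4²·17.6²·0.60] + 411.547 = 989.008 + 411.547 = 1400.56.
Reliability = 1400.56 / 1786.07 = 0.784.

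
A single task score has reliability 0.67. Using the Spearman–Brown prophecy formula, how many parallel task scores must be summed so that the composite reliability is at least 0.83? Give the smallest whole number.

3

k ≥ ρ*(1−ρ₁)/(ρ₁(1−ρ*)) = 0.83·0.33 / (0.67·0.17) = 2.405.
Smallest integer k = 3.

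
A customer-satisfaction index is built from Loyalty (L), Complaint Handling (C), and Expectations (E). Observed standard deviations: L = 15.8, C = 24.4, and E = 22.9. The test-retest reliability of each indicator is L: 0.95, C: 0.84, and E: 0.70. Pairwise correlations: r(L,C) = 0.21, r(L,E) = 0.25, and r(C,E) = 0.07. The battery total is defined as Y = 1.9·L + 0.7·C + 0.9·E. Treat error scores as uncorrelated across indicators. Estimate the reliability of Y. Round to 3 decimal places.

Var(Y) = 1.9²·15.8² + 0.7²·24.4² + 0.9²·22.9² + 2·[1.33·15.8·24.4·0.21 + 1.71·15.8·22.9·0.25 + 0.63·24.4·22.9·0.07] = 1617.7 + 573.99 = 2191.69.
Because errors are independent across components, Cov(Tᵢ,Tⱼ) = Cov(Xᵢ,Xⱼ); the off-diagonal part of the true-score variance is the same as above.
True-score variance = [1.9²·15.8²·0.95 + 0.7²·24.4²·0.84 + 0.9²·22.9²·0.70] + 573.99 = 1398.53 + 573.99 = 1972.52.
Reliability = 1972.52 / 2191.69 = 0.900.

0.900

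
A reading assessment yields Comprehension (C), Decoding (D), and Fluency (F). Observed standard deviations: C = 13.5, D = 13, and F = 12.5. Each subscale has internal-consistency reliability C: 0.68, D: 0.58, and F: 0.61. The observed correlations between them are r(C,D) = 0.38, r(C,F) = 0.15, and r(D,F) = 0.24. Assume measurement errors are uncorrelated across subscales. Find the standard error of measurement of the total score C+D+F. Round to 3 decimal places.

Var(total) = 507.5 + 262.005 = 769.505.
True-score variance = 317.262 + 262.005 = 579.267, so reliability = 0.7528.
Error variance = 769.505 − 579.267 = 190.238; SEM = √190.238 = 13.793.

13.793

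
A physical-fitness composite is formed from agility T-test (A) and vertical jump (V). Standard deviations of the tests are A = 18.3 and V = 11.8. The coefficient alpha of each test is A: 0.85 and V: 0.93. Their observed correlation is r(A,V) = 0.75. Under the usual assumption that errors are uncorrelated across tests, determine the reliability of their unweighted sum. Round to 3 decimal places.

Var(A+V) = 18.3² + 11.8² + 2·[18.3·11.8·0.75] = 474.13 + 323.91 = 798.04.
With uncorrelated errors the cross-covariances are all true-score covariance, so they carry over unchanged; only the diagonal terms shrink to ρᵢσᵢ².
True-score variance = [18.3²·0.85 + 11.8²·0.93] + 323.91 = 414.15 + 323.91 = 738.06.
Reliability = 738.06 / 798.04 = 0.925.

0.925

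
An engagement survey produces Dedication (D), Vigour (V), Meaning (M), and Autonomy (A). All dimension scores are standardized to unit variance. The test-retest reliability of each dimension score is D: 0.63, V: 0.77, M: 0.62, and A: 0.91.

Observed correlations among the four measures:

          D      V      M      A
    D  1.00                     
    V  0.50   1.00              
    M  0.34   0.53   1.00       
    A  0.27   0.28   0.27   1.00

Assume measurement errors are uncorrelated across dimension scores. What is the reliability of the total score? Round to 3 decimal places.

Var(D+V+M+A) = 4 + 2·[0.50 + 0.34 + 0.27 + 0.53 + 0.28 + 0.27] = 4 + 4.38 = 8.38.
Because errors are independent across components, Cov(Tᵢ,Tⱼ) = Cov(Xᵢ,Xⱼ); the off-diagonal part of the true-score variance is the same as above.
True-score variance = [0.63 + 0.77 + 0.62 + 0.91] + 4.38 = 2.93 + 4.38 = 7.31.
Reliability = 7.31 / 8.38 = 0.872.

0.872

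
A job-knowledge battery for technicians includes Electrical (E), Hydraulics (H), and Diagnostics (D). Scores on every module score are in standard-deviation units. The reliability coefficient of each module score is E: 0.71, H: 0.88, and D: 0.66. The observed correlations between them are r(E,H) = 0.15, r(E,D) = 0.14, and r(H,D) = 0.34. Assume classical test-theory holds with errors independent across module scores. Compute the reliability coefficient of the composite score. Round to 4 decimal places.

0.8239

Var(E+H+D) = 3 + 2·[0.15 + 0.14 + 0.34] = 3 + 1.26 = 4.26.
Because errors are independent across components, Cov(Tᵢ,Tⱼ) = Cov(Xᵢ,Xⱼ); the off-diagonal part of the true-score variance is the same as above.
True-score variance = [0.71 + 0.88 + 0.66] + 1.26 = 2.25 + 1.26 = 3.51.
Reliability = 3.51 / 4.26 = 0.8239.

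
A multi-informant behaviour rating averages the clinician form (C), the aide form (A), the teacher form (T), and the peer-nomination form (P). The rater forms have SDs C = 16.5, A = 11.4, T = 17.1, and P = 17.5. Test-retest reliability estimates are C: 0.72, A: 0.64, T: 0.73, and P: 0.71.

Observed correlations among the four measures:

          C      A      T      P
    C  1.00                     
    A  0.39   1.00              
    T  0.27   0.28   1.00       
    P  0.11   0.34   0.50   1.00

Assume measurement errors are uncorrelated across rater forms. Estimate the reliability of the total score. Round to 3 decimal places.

Var(C+A+T+P) = 16.5² + 11.4² + 17.1² + 17.5² + 2·[16.5·11.4·0.39 + 16.5·17.1·0.27 + 16.5·17.5·0.11 + 11.4·17.1·0.28 + 11.4·17.5·0.34 + 17.1·17.5·0.50] = 1000.87 + 906.68 = 1907.55.
Under uncorrelated errors the observed covariances equal the true-score covariances, so only the own-variance terms attenuate.
True-score variance = [16.5²·0.72 + 11.4²·0.64 + 17.1²·0.73 + 17.5²·0.71] + 906.68 = 710.091 + 906.68 = 1616.77.
Reliability = 1616.77 / 1907.55 = 0.848.

0.848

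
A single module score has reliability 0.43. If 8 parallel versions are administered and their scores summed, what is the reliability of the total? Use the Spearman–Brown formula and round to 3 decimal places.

0.858

ρ_k = kρ / (1 + (k−1)ρ) = 8·0.43 / (1 + 7·0.43) = 3.440 / 4.010 = 0.858.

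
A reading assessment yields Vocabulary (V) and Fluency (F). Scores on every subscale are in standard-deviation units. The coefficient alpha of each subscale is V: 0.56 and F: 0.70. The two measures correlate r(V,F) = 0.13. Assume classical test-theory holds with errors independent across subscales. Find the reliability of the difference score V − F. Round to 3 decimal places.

0.575

Var(V−F) = 1 + 1 − 2·0.13 = 2 − 0.26 = 1.74.
Because errors are independent across components, Cov(Tᵢ,Tⱼ) = Cov(Xᵢ,Xⱼ); the off-diagonal part of the true-score variance is the same as above.
True-score variance = [0.56 + 0.70] − 0.26 = 1.26 − 0.26 = 1.
Reliability = 1 / 1.74 = 0.575.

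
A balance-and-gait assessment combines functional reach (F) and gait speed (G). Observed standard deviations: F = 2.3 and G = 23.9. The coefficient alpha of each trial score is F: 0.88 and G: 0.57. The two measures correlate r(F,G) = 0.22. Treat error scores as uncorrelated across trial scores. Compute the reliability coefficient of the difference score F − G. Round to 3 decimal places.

Var(F−G) = 2.3² + 23.9² − 2·2.3·23.9·0.22 = 576.5 − 24.1868 = 552.313.
With uncorrelated errors the cross-covariances are all true-score covariance, so they carry over unchanged; only the diagonal terms shrink to ρᵢσᵢ².
True-score variance = [2.3²·0.88 + 23.9²·0.57] − 24.1868 = 330.245 − 24.1868 = 306.058.
Reliability = 306.058 / 552.313 = 0.554.

0.554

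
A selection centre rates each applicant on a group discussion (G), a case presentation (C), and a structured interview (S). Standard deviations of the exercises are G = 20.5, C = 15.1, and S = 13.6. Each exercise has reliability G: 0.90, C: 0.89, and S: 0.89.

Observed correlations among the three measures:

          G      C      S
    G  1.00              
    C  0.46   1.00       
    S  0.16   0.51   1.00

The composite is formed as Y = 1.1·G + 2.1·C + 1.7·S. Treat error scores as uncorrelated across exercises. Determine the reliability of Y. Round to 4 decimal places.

Var(Y) = 1.1²·20.5² + 2.1²·15.1² + 1.7²·13.6² + 2·[2.31·20.5·15.1·0.46 + 1.87·20.5·13.6·0.16 + 3.57·15.1·13.6·0.51] = 2048.56 + 1572.49 = 3621.05.
Because errors are independent across components, Cov(Tᵢ,Tⱼ) = Cov(Xᵢ,Xⱼ); the off-diagonal part of the true-score variance is the same as above.
True-score variance = [1.1²·20.5²·0.90 + 2.1²·15.1²·0.89 + 1.7²·13.6²·0.89] + 1572.49 = 1828.3 + 1572.49 = 3400.79.
Reliability = 3400.79 / 3621.05 = 0.9392.

0.9392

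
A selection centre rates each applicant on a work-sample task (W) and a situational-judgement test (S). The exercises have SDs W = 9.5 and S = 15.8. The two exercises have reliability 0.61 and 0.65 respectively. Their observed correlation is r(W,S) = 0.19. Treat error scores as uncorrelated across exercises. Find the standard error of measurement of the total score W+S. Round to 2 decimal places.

11.07

Var(total) = 339.89 + 57.038 = 396.928.
True-score variance = 217.319 + 57.038 = 274.357, so reliability = 0.6912.
Error variance = 396.928 − 274.357 = 122.571; SEM = √122.571 = 11.07.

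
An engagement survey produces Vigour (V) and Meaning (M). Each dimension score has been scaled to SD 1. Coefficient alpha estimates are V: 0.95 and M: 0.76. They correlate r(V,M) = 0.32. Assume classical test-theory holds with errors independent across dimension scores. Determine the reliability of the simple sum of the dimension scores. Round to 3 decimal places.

Var(V+M) = 2 + 2·[0.32] = 2 + 0.64 = 2.64.
Under uncorrelated errors the observed covariances equal the true-score covariances, so only the own-variance terms attenuate.
True-score variance = [0.95 + 0.76] + 0.64 = 1.71 + 0.64 = 2.35.
Reliability = 2.35 / 2.64 = 0.890.

0.890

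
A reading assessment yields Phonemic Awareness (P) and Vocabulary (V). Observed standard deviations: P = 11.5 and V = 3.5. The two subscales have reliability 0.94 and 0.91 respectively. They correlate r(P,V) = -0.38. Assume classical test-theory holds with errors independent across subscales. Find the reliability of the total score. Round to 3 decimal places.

Var(P+V) = 11.5² + 3.5² + 2·[11.5·3.5·(-0.38)] = 144.5 − 30.59 = 113.91.
With uncorrelated errors the cross-covariances are all true-score covariance, so they carry over unchanged; only the diagonal terms shrink to ρᵢσᵢ².
True-score variance = [11.5²·0.94 + 3.5²·0.91] − 30.59 = 135.463 − 30.59 = 104.873.
Reliability = 104.873 / 113.91 = 0.921.

0.921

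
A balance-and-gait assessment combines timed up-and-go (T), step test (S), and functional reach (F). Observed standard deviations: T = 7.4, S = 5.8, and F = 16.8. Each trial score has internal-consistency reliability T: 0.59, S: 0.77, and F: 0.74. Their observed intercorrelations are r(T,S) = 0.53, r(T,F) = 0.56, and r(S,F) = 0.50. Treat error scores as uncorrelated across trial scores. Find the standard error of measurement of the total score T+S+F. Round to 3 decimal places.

10.177

Var(total) = 370.64 + 282.174 = 652.814.
True-score variance = 267.069 + 282.174 = 549.242, so reliability = 0.8413.
Error variance = 652.814 − 549.242 = 103.571; SEM = √103.571 = 10.177.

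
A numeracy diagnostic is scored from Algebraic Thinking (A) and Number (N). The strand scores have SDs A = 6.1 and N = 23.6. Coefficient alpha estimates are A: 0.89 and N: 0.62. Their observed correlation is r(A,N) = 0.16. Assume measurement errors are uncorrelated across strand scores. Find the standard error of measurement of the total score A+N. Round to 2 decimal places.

14.69

Var(total) = 594.17 + 46.0672 = 640.237.
True-score variance = 378.432 + 46.0672 = 424.499, so reliability = 0.6630.
Error variance = 640.237 − 424.499 = 215.738; SEM = √215.738 = 14.69.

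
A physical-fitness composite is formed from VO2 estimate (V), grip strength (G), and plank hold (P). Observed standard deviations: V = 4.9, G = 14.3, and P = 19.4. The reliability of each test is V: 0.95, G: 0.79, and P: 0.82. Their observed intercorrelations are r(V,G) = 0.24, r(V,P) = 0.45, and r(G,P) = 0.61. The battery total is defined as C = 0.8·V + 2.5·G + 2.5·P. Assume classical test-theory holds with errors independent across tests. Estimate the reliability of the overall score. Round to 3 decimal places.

Var(C) = 0.8²·4.9² + 2.5²·14.3² + 2.5²·19.4² + 2·[2·4.9·14.3·0.24 + 2·4.9·19.4·0.45 + 6.25·14.3·19.4·0.61] = 3645.68 + 2353.7 = 5999.38.
Because errors are independent across components, Cov(Tᵢ,Tⱼ) = Cov(Xᵢ,Xⱼ); the off-diagonal part of the true-score variance is the same as above.
True-score variance = [0.8²·4.9²·0.95 + 2.5²·14.3²·0.79 + 2.5²·19.4²·0.82] + 2353.7 = 2953.11 + 2353.7 = 5306.82.
Reliability = 5306.82 / 5999.38 = 0.885.

0.885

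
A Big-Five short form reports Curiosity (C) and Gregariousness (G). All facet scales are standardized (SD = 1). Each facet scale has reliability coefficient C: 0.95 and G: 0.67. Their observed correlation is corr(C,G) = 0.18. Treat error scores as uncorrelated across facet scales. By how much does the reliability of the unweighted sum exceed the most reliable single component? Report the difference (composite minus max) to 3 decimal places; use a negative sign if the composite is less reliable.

-0.111

Var(sum) = 2 + 0.36 = 2.36; true-score variance = 1.62 + 0.36 = 1.98; composite reliability = 0.8390.
Max component reliability = 0.9500.
Difference = 0.8390 − 0.9500 = -0.111.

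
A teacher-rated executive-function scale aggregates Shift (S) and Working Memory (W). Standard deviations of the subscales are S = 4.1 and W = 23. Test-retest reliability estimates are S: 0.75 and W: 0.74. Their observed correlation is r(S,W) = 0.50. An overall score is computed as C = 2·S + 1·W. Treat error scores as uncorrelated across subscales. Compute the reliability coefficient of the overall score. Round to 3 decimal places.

0.803

Var(C) = 2²·4.1² + 23² + 2·[2·4.1·23·0.50] = 596.24 + 188.6 = 784.84.
With uncorrelated errors the cross-covariances are all true-score covariance, so they carry over unchanged; only the diagonal terms shrink to ρᵢσᵢ².
True-score variance = [2²·4.1²·0.75 + 23²·0.74] + 188.6 = 441.89 + 188.6 = 630.49.
Reliability = 630.49 / 784.84 = 0.803.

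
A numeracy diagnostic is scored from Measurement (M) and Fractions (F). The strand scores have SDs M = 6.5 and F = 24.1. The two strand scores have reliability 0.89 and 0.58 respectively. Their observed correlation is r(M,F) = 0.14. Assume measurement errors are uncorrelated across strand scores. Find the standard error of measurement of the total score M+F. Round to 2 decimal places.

Var(total) = 623.06 + 43.862 = 666.922.
True-score variance = 374.472 + 43.862 = 418.334, so reliability = 0.6273.
Error variance = 666.922 − 418.334 = 248.588; SEM = √248.588 = 15.77.

15.77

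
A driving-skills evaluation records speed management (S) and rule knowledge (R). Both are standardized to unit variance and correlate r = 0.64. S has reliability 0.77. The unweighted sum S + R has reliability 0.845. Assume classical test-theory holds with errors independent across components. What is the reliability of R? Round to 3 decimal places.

0.722

Var(S+R) = 2 + 2·0.64 = 3.280.
True-score variance = ρ_S + ρ_R + 2·0.64, so 0.845 = (0.77 + ρ_R + 1.28) / 3.280.
ρ_R = 0.845·3.280 − 0.77 − 1.28 = 0.722.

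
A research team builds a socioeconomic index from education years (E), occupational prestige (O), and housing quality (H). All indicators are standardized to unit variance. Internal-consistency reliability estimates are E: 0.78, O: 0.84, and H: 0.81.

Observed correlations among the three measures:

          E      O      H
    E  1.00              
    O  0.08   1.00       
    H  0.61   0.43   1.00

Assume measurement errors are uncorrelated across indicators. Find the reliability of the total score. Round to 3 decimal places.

Var(E+O+H) = 3 + 2·[0.08 + 0.61 + 0.43] = 3 + 2.24 = 5.24.
With uncorrelated errors the cross-covariances are all true-score covariance, so they carry over unchanged; only the diagonal terms shrink to ρᵢσᵢ².
True-score variance = [0.78 + 0.84 + 0.81] + 2.24 = 2.43 + 2.24 = 4.67.
Reliability = 4.67 / 5.24 = 0.891.

0.891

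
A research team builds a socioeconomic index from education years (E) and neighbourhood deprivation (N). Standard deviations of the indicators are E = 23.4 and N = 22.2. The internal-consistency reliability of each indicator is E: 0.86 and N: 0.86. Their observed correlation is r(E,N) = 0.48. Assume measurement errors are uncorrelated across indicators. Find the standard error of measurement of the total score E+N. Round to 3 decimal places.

12.069

Var(total) = 1040.4 + 498.701 = 1539.1.
True-score variance = 894.744 + 498.701 = 1393.44, so reliability = 0.9054.
Error variance = 1539.1 − 1393.44 = 145.656; SEM = √145.656 = 12.069.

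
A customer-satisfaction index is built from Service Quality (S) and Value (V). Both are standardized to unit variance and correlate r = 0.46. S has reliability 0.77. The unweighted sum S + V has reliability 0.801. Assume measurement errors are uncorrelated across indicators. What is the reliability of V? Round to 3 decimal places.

Var(S+V) = 2 + 2·0.46 = 2.920.
True-score variance = ρ_S + ρ_V + 2·0.46, so 0.801 = (0.77 + ρ_V + 0.92) / 2.920.
ρ_V = 0.801·2.920 − 0.77 − 0.92 = 0.649.

0.649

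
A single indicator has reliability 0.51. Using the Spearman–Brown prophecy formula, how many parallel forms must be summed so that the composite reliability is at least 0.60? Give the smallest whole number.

k ≥ ρ*(1−ρ₁)/(ρ₁(1−ρ*)) = 0.60·0.49 / (0.51·0.40) = 1.441.
Smallest integer k = 2.

2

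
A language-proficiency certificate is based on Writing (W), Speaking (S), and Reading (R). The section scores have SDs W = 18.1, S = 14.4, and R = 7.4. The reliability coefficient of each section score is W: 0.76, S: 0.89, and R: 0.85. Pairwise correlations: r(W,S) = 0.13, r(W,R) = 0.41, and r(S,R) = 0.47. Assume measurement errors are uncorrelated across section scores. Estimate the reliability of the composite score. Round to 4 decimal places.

Var(W+S+R) = 18.1² + 14.4² + 7.4² + 2·[18.1·14.4·0.13 + 18.1·7.4·0.41 + 14.4·7.4·0.47] = 589.73 + 277.764 = 867.494.
Because errors are independent across components, Cov(Tᵢ,Tⱼ) = Cov(Xᵢ,Xⱼ); the off-diagonal part of the true-score variance is the same as above.
True-score variance = [18.1²·0.76 + 14.4²·0.89 + 7.4²·0.85] + 277.764 = 480.08 + 277.764 = 757.844.
Reliability = 757.844 / 867.494 = 0.8736.

0.8736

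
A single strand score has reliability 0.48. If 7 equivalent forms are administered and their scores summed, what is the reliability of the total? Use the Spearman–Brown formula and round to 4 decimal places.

ρ_k = kρ / (1 + (k−1)ρ) = 7·0.48 / (1 + 6·0.48) = 3.360 / 3.880 = 0.8660.

0.8660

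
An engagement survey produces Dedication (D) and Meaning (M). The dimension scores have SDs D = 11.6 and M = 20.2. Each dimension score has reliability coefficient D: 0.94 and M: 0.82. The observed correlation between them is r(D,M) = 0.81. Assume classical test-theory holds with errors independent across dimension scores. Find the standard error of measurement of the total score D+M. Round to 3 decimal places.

9.029

Var(total) = 542.6 + 379.598 = 922.198.
True-score variance = 461.079 + 379.598 = 840.678, so reliability = 0.9116.
Error variance = 922.198 − 840.678 = 81.5208; SEM = √81.5208 = 9.029.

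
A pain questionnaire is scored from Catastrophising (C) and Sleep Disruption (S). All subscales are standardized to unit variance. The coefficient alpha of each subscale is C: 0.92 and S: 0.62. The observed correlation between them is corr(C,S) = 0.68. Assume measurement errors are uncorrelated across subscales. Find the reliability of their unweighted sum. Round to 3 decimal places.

Var(C+S) = 2 + 2·[0.68] = 2 + 1.36 = 3.36.
Under uncorrelated errors the observed covariances equal the true-score covariances, so only the own-variance terms attenuate.
True-score variance = [0.92 + 0.62] + 1.36 = 1.54 + 1.36 = 2.9.
Reliability = 2.9 / 3.36 = 0.863.

0.863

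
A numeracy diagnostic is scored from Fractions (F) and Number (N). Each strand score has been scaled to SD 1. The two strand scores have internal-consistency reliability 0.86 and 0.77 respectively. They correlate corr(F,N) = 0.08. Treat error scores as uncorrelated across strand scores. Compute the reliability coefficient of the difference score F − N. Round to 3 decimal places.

Var(F−N) = 1 + 1 − 2·0.08 = 2 − 0.16 = 1.84.
Under uncorrelated errors the observed covariances equal the true-score covariances, so only the own-variance terms attenuate.
True-score variance = [0.86 + 0.77] − 0.16 = 1.63 − 0.16 = 1.47.
Reliability = 1.47 / 1.84 = 0.799.

0.799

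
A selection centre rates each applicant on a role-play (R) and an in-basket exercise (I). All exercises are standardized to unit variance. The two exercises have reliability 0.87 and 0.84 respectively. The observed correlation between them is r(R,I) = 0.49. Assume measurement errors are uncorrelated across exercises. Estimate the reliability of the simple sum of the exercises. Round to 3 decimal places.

0.903

Var(R+I) = 2 + 2·[0.49] = 2 + 0.98 = 2.98.
Because errors are independent across components, Cov(Tᵢ,Tⱼ) = Cov(Xᵢ,Xⱼ); the off-diagonal part of the true-score variance is the same as above.
True-score variance = [0.87 + 0.84] + 0.98 = 1.71 + 0.98 = 2.69.
Reliability = 2.69 / 2.98 = 0.903.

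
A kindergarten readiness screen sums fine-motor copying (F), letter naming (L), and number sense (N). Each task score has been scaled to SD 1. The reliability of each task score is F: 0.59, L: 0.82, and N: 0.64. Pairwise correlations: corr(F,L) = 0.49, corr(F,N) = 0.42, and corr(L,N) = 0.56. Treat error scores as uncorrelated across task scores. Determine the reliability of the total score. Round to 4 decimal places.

Var(F+L+N) = 3 + 2·[0.49 + 0.42 + 0.56] = 3 + 2.94 = 5.94.
Under uncorrelated errors the observed covariances equal the true-score covariances, so only the own-variance terms attenuate.
True-score variance = [0.59 + 0.82 + 0.64] + 2.94 = 2.05 + 2.94 = 4.99.
Reliability = 4.99 / 5.94 = 0.8401.

0.8401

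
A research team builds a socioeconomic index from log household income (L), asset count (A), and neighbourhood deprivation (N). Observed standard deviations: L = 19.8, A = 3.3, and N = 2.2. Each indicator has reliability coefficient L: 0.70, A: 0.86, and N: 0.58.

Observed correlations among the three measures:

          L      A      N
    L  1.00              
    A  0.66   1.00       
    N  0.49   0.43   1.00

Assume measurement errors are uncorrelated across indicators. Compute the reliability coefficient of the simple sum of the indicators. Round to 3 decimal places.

Var(L+A+N) = 19.8² + 3.3² + 2.2² + 2·[19.8·3.3·0.66 + 19.8·2.2·0.49 + 3.3·2.2·0.43] = 407.77 + 135.181 = 542.951.
Under uncorrelated errors the observed covariances equal the true-score covariances, so only the own-variance terms attenuate.
True-score variance = [19.8²·0.70 + 3.3²·0.86 + 2.2²·0.58] + 135.181 = 286.601 + 135.181 = 421.782.
Reliability = 421.782 / 542.951 = 0.777.

0.777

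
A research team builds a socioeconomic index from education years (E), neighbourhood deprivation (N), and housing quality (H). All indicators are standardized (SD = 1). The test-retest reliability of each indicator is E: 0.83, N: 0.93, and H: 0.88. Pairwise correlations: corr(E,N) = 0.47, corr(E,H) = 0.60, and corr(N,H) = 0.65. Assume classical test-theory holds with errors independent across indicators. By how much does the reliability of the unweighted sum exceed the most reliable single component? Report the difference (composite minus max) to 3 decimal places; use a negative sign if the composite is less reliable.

Var(sum) = 3 + 3.44 = 6.44; true-score variance = 2.64 + 3.44 = 6.08; composite reliability = 0.9441.
Max component reliability = 0.9300.
Difference = 0.9441 − 0.9300 = 0.014.

0.014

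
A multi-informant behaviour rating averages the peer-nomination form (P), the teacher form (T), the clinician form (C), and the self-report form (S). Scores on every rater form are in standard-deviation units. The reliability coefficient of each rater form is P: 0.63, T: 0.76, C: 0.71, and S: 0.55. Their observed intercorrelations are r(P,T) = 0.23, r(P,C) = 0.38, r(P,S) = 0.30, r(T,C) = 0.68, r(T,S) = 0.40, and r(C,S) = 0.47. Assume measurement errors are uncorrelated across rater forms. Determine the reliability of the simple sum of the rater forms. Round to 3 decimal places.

0.849

Var(P+T+C+S) = 4 + 2·[0.23 + 0.38 + 0.30 + 0.68 + 0.40 + 0.47] = 4 + 4.92 = 8.92.
Under uncorrelated errors the observed covariances equal the true-score covariances, so only the own-variance terms attenuate.
True-score variance = [0.63 + 0.76 + 0.71 + 0.55] + 4.92 = 2.65 + 4.92 = 7.57.
Reliability = 7.57 / 8.92 = 0.849.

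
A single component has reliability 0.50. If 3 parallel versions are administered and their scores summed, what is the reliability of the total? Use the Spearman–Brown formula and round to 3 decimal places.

0.750

ρ_k = kρ / (1 + (k−1)ρ) = 3·0.50 / (1 + 2·0.50) = 1.500 / 2.000 = 0.750.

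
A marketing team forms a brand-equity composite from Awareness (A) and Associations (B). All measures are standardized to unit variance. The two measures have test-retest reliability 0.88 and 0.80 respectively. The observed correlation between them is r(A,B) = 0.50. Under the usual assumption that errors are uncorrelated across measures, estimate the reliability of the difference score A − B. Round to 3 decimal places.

Var(A−B) = 1 + 1 − 2·0.50 = 2 − 1 = 1.
With uncorrelated errors the cross-covariances are all true-score covariance, so they carry over unchanged; only the diagonal terms shrink to ρᵢσᵢ².
True-score variance = [0.88 + 0.80] − 1 = 1.68 − 1 = 0.68.
Reliability = 0.68 / 1 = 0.680.

0.680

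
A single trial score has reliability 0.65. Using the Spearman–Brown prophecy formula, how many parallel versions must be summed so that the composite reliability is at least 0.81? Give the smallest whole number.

3

k ≥ ρ*(1−ρ₁)/(ρ₁(1−ρ*)) = 0.81·0.35 / (0.65·0.19) = 2.296.
Smallest integer k = 3.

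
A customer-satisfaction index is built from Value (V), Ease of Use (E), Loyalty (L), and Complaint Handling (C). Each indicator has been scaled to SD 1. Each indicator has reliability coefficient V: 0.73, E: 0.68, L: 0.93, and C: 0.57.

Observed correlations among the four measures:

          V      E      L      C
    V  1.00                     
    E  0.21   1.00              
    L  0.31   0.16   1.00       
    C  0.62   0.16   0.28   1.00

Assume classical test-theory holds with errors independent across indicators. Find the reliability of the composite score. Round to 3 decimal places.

Var(V+E+L+C) = 4 + 2·[0.21 + 0.31 + 0.62 + 0.16 + 0.16 + 0.28] = 4 + 3.48 = 7.48.
Under uncorrelated errors the observed covariances equal the true-score covariances, so only the own-variance terms attenuate.
True-score variance = [0.73 + 0.68 + 0.93 + 0.57] + 3.48 = 2.91 + 3.48 = 6.39.
Reliability = 6.39 / 7.48 = 0.854.

0.854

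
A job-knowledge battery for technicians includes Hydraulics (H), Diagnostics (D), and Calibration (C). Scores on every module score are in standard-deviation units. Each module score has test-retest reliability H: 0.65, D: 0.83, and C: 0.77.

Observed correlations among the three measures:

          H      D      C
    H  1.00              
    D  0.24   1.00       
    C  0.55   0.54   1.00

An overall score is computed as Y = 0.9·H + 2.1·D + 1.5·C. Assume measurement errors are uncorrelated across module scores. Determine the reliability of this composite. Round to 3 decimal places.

0.883

Var(Y) = 0.9² + 2.1² + 1.5² + 2·[1.89·0.24 + 1.35·0.55 + 3.15·0.54] = 7.47 + 5.7942 = 13.2642.
Under uncorrelated errors the observed covariances equal the true-score covariances, so only the own-variance terms attenuate.
True-score variance = [0.9²·0.65 + 2.1²·0.83 + 1.5²·0.77] + 5.7942 = 5.9193 + 5.7942 = 11.7135.
Reliability = 11.7135 / 13.2642 = 0.883.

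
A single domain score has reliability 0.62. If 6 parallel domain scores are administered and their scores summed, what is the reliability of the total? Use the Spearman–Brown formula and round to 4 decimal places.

ρ_k = kρ / (1 + (k−1)ρ) = 6·0.62 / (1 + 5·0.62) = 3.720 / 4.100 = 0.9073.

0.9073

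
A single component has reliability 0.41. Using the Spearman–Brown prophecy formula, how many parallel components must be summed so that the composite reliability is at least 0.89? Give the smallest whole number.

k ≥ ρ*(1−ρ₁)/(ρ₁(1−ρ*)) = 0.89·0.59 / (0.41·0.11) = 11.643.
Smallest integer k = 12.

12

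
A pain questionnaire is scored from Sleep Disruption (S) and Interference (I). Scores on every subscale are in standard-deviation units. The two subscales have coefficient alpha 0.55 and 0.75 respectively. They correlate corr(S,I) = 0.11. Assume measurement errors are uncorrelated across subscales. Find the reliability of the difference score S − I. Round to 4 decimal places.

0.6067

Var(S−I) = 1 + 1 − 2·0.11 = 2 − 0.22 = 1.78.
Because errors are independent across components, Cov(Tᵢ,Tⱼ) = Cov(Xᵢ,Xⱼ); the off-diagonal part of the true-score variance is the same as above.
True-score variance = [0.55 + 0.75] − 0.22 = 1.3 − 0.22 = 1.08.
Reliability = 1.08 / 1.78 = 0.6067.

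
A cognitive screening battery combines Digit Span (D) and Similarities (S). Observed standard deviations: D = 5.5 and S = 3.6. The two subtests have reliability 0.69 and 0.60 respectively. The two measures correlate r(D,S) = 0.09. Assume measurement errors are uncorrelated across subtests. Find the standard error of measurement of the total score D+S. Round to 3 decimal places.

3.816

Var(total) = 43.21 + 3.564 = 46.774.
True-score variance = 28.6485 + 3.564 = 32.2125, so reliability = 0.6887.
Error variance = 46.774 − 32.2125 = 14.5615; SEM = √14.5615 = 3.816.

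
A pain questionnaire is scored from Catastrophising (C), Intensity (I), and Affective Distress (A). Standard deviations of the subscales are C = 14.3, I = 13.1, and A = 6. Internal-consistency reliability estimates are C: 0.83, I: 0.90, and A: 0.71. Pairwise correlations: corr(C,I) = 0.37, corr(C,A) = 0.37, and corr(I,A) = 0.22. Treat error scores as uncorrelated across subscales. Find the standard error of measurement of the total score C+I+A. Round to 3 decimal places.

Var(total) = 412.1 + 236.7 = 648.8.
True-score variance = 349.736 + 236.7 = 586.436, so reliability = 0.9039.
Error variance = 648.8 − 586.436 = 62.3643; SEM = √62.3643 = 7.897.

7.897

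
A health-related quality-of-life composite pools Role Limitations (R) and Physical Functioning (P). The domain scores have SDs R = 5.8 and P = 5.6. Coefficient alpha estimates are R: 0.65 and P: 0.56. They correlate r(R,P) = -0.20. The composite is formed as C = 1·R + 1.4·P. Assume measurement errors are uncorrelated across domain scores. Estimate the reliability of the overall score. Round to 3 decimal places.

0.495

Var(C) = 5.8² + 1.4²·5.6² + 2·[1.4·5.8·5.6·(-0.20)] = 95.1056 − 18.1888 = 76.9168.
With uncorrelated errors the cross-covariances are all true-score covariance, so they carry over unchanged; only the diagonal terms shrink to ρᵢσᵢ².
True-score variance = [5.8²·0.65 + 1.4²·5.6²·0.56] − 18.1888 = 56.2867 − 18.1888 = 38.0979.
Reliability = 38.0979 / 76.9168 = 0.495.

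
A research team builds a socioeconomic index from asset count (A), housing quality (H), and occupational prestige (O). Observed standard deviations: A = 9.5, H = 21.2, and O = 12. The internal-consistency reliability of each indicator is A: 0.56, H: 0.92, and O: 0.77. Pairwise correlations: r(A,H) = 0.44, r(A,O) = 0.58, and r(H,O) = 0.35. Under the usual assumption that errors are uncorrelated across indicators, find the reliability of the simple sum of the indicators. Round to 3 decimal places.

Var(A+H+O) = 9.5² + 21.2² + 12² + 2·[9.5·21.2·0.44 + 9.5·12·0.58 + 21.2·12·0.35] = 683.69 + 487.552 = 1171.24.
Because errors are independent across components, Cov(Tᵢ,Tⱼ) = Cov(Xᵢ,Xⱼ); the off-diagonal part of the true-score variance is the same as above.
True-score variance = [9.5²·0.56 + 21.2²·0.92 + 12²·0.77] + 487.552 = 574.905 + 487.552 = 1062.46.
Reliability = 1062.46 / 1171.24 = 0.907.

0.907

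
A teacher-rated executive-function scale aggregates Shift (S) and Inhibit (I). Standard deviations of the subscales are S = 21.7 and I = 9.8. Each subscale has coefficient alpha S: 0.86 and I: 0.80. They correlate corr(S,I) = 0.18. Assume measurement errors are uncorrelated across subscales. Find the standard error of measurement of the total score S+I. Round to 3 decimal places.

Var(total) = 566.93 + 76.5576 = 643.488.
True-score variance = 481.797 + 76.5576 = 558.355, so reliability = 0.8677.
Error variance = 643.488 − 558.355 = 85.1326; SEM = √85.1326 = 9.227.

9.227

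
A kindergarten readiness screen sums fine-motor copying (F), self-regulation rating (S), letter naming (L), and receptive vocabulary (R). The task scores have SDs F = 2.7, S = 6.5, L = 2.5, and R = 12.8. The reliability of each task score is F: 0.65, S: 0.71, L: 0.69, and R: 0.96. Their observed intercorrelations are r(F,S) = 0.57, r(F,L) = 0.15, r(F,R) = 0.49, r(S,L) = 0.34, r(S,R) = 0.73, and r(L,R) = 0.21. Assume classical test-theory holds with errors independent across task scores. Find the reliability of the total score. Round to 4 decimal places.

0.9447

Var(F+S+L+R) = 2.7² + 6.5² + 2.5² + 12.8² + 2·[2.7·6.5·0.57 + 2.7·2.5·0.15 + 2.7·12.8·0.49 + 6.5·2.5·0.34 + 6.5·12.8·0.73 + 2.5·12.8·0.21] = 219.63 + 201.863 = 421.493.
Because errors are independent across components, Cov(Tᵢ,Tⱼ) = Cov(Xᵢ,Xⱼ); the off-diagonal part of the true-score variance is the same as above.
True-score variance = [2.7²·0.65 + 6.5²·0.71 + 2.5²·0.69 + 12.8²·0.96] + 201.863 = 196.335 + 201.863 = 398.198.
Reliability = 398.198 / 421.493 = 0.9447.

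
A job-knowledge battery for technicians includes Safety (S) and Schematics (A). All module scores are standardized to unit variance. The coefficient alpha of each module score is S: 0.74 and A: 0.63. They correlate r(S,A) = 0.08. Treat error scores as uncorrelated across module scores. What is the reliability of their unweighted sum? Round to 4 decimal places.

Var(S+A) = 2 + 2·[0.08] = 2 + 0.16 = 2.16.
With uncorrelated errors the cross-covariances are all true-score covariance, so they carry over unchanged; only the diagonal terms shrink to ρᵢσᵢ².
True-score variance = [0.74 + 0.63] + 0.16 = 1.37 + 0.16 = 1.53.
Reliability = 1.53 / 2.16 = 0.7083.

0.7083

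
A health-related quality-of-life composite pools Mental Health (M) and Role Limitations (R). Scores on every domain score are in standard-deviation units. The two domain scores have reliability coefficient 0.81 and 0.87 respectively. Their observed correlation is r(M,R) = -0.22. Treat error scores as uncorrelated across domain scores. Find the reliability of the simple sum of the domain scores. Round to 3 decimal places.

Var(M+R) = 2 + 2·[(-0.22)] = 2 − 0.44 = 1.56.
Under uncorrelated errors the observed covariances equal the true-score covariances, so only the own-variance terms attenuate.
True-score variance = [0.81 + 0.87] − 0.44 = 1.68 − 0.44 = 1.24.
Reliability = 1.24 / 1.56 = 0.795.

0.795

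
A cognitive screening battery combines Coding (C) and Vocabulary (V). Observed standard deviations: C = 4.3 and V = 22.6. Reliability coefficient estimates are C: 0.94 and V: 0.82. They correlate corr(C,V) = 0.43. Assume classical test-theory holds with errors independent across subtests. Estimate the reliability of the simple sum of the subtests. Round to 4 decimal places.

0.8482

Var(C+V) = 4.3² + 22.6² + 2·[4.3·22.6·0.43] = 529.25 + 83.5748 = 612.825.
Because errors are independent across components, Cov(Tᵢ,Tⱼ) = Cov(Xᵢ,Xⱼ); the off-diagonal part of the true-score variance is the same as above.
True-score variance = [4.3²·0.94 + 22.6²·0.82] + 83.5748 = 436.204 + 83.5748 = 519.779.
Reliability = 519.779 / 612.825 = 0.8482.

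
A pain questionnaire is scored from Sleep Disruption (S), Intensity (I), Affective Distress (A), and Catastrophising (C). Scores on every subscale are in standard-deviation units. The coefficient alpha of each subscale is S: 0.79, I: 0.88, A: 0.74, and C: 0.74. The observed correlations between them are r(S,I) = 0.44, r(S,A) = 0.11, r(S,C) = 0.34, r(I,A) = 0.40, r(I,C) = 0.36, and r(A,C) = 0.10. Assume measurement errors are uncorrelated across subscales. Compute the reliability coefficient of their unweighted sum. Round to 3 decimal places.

Var(S+I+A+C) = 4 + 2·[0.44 + 0.11 + 0.34 + 0.40 + 0.36 + 0.10] = 4 + 3.5 = 7.5.
Because errors are independent across components, Cov(Tᵢ,Tⱼ) = Cov(Xᵢ,Xⱼ); the off-diagonal part of the true-score variance is the same as above.
True-score variance = [0.79 + 0.88 + 0.74 + 0.74] + 3.5 = 3.15 + 3.5 = 6.65.
Reliability = 6.65 / 7.5 = 0.887.

0.887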